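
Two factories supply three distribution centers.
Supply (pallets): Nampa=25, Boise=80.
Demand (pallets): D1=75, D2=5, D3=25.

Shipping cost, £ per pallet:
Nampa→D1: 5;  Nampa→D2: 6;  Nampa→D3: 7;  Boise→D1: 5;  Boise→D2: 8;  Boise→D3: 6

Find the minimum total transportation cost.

555

Optimal allocation:
  Nampa–D1: 20 × £5 = £100
  Nampa–D2: 5 × £6 = £30
  Boise–D1: 55 × £5 = £275
  Boise–D3: 25 × £6 = £150
Total = 100 + 30 + 275 + 150 = £555.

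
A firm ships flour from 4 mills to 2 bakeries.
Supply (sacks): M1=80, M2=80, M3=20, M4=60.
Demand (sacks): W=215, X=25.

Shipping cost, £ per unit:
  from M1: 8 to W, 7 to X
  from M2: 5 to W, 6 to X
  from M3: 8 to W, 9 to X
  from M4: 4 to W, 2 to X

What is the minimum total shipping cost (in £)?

One minimum-cost allocation:
  M1 to W: 80 × £8 = £640
  M2 to W: 80 × £5 = £400
  M3 to W: 20 × £8 = £160
  M4 to W: 35 × £4 = £140
  M4 to X: 25 × £2 = £50
Total = 640 + 400 + 160 + 140 + 50 = £1390.

1390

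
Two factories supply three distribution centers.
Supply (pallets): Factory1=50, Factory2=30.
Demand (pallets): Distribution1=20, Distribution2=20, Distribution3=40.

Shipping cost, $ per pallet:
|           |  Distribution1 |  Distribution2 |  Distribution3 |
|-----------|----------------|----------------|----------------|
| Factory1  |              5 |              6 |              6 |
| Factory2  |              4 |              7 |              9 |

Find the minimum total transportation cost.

450

An optimal shipping plan:
  Factory1→Distribution2: 10 × $6 = $60
  Factory1→Distribution3: 40 × $6 = $240
  Factory2→Distribution1: 20 × $4 = $80
  Factory2→Distribution2: 10 × $7 = $70
Total = 60 + 240 + 80 + 70 = $450.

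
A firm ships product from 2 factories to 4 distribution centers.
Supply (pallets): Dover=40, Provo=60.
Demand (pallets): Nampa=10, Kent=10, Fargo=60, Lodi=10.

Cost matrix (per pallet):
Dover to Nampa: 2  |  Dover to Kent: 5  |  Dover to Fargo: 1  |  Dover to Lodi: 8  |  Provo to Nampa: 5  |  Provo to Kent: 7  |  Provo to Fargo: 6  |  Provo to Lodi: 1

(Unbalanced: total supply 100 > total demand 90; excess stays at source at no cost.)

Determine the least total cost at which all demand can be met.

290

A cheapest plan:
  Dover→Fargo: 40 × 1 = 40
  Provo→Nampa: 10 × 5 = 50
  Provo→Kent: 10 × 7 = 70
  Provo→Fargo: 20 × 6 = 120
  Provo→Lodi: 10 × 1 = 10
Total = 40 + 50 + 70 + 120 + 10 = 290.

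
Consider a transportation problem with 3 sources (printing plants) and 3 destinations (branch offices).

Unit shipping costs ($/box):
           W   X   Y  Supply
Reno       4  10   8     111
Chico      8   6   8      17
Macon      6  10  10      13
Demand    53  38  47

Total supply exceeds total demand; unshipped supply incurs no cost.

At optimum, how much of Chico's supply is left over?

An optimal plan:
  Reno->W: 53 boxes
  Reno->X: 11 boxes
  Reno->Y: 47 boxes
  Chico->X: 17 boxes
  Macon->X: 10 boxes
Total cost = $900.
Chico ships 17 of its 17, leaving 0.

0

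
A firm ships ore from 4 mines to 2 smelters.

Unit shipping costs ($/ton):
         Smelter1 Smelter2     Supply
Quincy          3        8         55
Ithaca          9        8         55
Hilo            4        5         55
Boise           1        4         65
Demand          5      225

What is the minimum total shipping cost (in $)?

Optimal allocation:
  Quincy->Smelter1: 5 × $3 = $15
  Quincy->Smelter2: 50 × $8 = $400
  Ithaca->Smelter2: 55 × $8 = $440
  Hilo->Smelter2: 55 × $5 = $275
  Boise->Smelter2: 65 × $4 = $260
Total = 15 + 400 + 440 + 275 + 260 = $1390.

1390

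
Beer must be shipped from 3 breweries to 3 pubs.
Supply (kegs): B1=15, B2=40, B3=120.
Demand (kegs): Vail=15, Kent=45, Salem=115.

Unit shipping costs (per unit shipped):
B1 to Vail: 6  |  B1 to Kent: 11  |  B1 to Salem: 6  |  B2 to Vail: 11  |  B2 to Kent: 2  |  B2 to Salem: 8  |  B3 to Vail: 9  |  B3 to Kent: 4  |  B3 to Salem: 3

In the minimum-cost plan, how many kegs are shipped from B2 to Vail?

0

Solving gives:
  B1–Vail: 15 × 6 = 90
  B2–Kent: 40 × 2 = 80
  B3–Kent: 5 × 4 = 20
  B3–Salem: 115 × 3 = 345
Total cost = 535.
The route B2→Vail is not used.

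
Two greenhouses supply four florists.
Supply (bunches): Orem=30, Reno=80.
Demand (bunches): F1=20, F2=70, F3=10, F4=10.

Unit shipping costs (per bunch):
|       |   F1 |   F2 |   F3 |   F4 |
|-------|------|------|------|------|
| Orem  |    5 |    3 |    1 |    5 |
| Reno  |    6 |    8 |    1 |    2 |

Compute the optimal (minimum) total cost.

560

A cheapest plan:
  Orem–F2: 30 × 3 = 90
  Reno–F1: 20 × 6 = 120
  Reno–F2: 40 × 8 = 320
  Reno–F3: 10 × 1 = 10
  Reno–F4: 10 × 2 = 20
Total = 90 + 120 + 320 + 10 + 20 = 560.
(Supply check: Orem ships 30; Reno ships 80.)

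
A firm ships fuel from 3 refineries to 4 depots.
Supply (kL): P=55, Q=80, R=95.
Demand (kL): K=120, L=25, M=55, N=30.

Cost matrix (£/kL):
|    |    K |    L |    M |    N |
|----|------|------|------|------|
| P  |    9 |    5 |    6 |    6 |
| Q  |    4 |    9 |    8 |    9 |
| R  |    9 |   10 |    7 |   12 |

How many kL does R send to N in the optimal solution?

0

Solving gives:
  P→L: 25 × £5 = £125
  P→N: 30 × £6 = £180
  Q→K: 80 × £4 = £320
  R→K: 40 × £9 = £360
  R→M: 55 × £7 = £385
Total cost = £1370.
The route R→N is not used.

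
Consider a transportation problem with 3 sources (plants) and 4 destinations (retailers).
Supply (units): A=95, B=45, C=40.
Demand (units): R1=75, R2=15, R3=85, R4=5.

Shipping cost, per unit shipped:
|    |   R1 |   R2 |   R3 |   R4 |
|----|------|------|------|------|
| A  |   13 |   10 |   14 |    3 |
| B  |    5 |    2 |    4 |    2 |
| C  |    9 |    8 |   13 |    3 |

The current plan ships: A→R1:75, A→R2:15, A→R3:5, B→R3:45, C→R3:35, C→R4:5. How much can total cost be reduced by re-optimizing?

Current plan cost = 75·13 + 15·10 + 5·14 + 45·4 + 35·13 + 5·3 = 1845.
Optimal plan:
  A→R1: 35 × 13 = 455
  A→R2: 15 × 10 = 150
  A→R3: 40 × 14 = 560
  A→R4: 5 × 3 = 15
  B→R3: 45 × 4 = 180
  C→R1: 40 × 9 = 360
Optimal cost = 1720.
Saving = 1845 − 1720 = 125.

125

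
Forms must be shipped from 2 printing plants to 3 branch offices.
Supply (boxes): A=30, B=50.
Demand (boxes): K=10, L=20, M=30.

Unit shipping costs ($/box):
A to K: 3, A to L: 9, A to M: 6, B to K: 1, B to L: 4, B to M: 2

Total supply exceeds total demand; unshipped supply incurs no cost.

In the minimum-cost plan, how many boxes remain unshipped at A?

An optimal plan:
  A–K: 10 × $3 = $30
  B–L: 20 × $4 = $80
  B–M: 30 × $2 = $60
Total cost = $170.
A ships 10 of its 30, leaving 20.

20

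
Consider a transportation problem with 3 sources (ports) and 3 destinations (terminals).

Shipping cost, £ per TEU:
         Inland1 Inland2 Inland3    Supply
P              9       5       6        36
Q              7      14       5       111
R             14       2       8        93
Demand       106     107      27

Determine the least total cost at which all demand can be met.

Optimal allocation:
  P->Inland2: 14 × £5 = £70
  P->Inland3: 22 × £6 = £132
  Q->Inland1: 106 × £7 = £742
  Q->Inland3: 5 × £5 = £25
  R->Inland2: 93 × £2 = £186
Total = 70 + 132 + 742 + 25 + 186 = £1155.
(Supply check: P ships 36; Q ships 111; R ships 93.)

1155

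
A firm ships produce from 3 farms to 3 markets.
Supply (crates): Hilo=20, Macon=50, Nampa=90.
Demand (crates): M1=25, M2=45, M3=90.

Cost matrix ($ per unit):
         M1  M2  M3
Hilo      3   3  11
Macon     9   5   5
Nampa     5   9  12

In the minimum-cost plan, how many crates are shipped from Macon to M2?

0

Solving gives:
  Hilo->M2: 20 × $3 = $60
  Macon->M3: 50 × $5 = $250
  Nampa->M1: 25 × $5 = $125
  Nampa->M2: 25 × $9 = $225
  Nampa->M3: 40 × $12 = $480
Total cost = $1140.
The route Macon→M2 is not used.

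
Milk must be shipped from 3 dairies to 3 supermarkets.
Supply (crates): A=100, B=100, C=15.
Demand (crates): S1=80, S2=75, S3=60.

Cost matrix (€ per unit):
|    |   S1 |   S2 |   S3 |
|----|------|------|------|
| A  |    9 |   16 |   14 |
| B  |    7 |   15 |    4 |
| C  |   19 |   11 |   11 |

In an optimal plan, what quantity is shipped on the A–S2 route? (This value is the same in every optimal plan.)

Optimal shipments:
  A->S1: 40 crates
  A->S2: 60 crates
  B->S1: 40 crates
  B->S3: 60 crates
  C->S2: 15 crates
Total cost = €2005.
So A→S2 carries 60 crates.

60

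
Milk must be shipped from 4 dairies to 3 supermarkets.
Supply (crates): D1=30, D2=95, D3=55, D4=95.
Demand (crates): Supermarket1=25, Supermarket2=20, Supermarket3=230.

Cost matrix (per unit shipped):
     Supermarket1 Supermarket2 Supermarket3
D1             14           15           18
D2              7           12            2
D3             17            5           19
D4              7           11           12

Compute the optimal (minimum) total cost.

2510

An optimal shipping plan:
  D1->Supermarket3: 30 × 18 = 540
  D2->Supermarket3: 95 × 2 = 190
  D3->Supermarket2: 20 × 5 = 100
  D3->Supermarket3: 35 × 19 = 665
  D4->Supermarket1: 25 × 7 = 175
  D4->Supermarket3: 70 × 12 = 840
Total = 540 + 190 + 100 + 665 + 175 + 840 = 2510.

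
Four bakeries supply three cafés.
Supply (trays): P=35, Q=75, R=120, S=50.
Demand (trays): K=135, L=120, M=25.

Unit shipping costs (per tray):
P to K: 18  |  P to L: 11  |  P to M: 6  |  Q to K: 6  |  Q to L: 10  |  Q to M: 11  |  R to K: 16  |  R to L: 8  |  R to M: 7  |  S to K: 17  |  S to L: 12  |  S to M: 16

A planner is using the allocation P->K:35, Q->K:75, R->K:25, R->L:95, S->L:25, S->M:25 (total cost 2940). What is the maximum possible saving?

350

Current plan cost = 35·18 + 75·6 + 25·16 + 95·8 + 25·12 + 25·16 = 2940.
Optimal plan:
  P->K: 10 × 18 = 180
  P->M: 25 × 6 = 150
  Q->K: 75 × 6 = 450
  R->L: 120 × 8 = 960
  S->K: 50 × 17 = 850
Optimal cost = 2590.
Saving = 2940 − 2590 = 350.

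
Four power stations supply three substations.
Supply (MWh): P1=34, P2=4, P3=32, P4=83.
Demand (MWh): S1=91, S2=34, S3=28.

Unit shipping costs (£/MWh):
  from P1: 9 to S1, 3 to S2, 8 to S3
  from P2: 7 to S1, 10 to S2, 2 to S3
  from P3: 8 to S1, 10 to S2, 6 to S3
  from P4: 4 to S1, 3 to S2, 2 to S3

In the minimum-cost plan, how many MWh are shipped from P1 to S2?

34

The minimum-cost plan:
  P1 to S2: 34 × £3 = £102
  P2 to S3: 4 × £2 = £8
  P3 to S1: 32 × £8 = £256
  P4 to S1: 59 × £4 = £236
  P4 to S3: 24 × £2 = £48
Total cost = £650.
So P1→S2 carries 34 MWh.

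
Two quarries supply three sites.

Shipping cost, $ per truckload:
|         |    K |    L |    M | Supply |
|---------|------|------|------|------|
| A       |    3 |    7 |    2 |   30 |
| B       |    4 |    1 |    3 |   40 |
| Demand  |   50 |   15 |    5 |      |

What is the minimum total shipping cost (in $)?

200

One minimum-cost allocation:
  A->K: 25 truckloads
  A->M: 5 truckloads
  B->K: 25 truckloads
  B->L: 15 truckloads
Total cost = $200.
(Supply check: A ships 30; B ships 40.)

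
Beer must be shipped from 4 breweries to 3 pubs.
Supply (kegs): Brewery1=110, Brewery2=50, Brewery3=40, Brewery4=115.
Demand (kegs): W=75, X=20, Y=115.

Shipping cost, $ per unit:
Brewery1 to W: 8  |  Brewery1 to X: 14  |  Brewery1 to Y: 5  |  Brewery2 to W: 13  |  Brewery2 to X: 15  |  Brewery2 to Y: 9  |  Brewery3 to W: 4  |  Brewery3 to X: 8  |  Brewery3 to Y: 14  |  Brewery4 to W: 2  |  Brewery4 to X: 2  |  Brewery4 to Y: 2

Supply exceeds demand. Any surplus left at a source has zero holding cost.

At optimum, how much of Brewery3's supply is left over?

0

Minimum-cost shipments:
  Brewery1→Y: 55 kegs
  Brewery3→W: 40 kegs
  Brewery4→W: 35 kegs
  Brewery4→X: 20 kegs
  Brewery4→Y: 60 kegs
Total cost = $665.
Brewery3 ships 40 of its 40, leaving 0.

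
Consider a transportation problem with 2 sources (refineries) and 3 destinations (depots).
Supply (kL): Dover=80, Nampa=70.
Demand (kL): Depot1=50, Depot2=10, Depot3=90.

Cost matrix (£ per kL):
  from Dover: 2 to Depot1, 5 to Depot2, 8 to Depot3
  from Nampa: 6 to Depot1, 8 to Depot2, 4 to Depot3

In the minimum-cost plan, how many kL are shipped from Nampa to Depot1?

Solving gives:
  Dover→Depot1: 50 kL
  Dover→Depot2: 10 kL
  Dover→Depot3: 20 kL
  Nampa→Depot3: 70 kL
Total cost = £590.
The route Nampa→Depot1 is not used.

0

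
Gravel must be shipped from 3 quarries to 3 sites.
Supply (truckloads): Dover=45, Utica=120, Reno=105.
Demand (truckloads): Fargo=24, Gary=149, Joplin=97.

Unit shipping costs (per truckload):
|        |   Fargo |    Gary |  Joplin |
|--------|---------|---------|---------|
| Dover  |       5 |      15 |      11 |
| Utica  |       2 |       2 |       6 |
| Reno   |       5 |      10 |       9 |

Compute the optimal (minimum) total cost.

A cheapest plan:
  Dover–Fargo: 24 × 5 = 120
  Dover–Joplin: 21 × 11 = 231
  Utica–Gary: 120 × 2 = 240
  Reno–Gary: 29 × 10 = 290
  Reno–Joplin: 76 × 9 = 684
Total = 120 + 231 + 240 + 290 + 684 = 1565.

1565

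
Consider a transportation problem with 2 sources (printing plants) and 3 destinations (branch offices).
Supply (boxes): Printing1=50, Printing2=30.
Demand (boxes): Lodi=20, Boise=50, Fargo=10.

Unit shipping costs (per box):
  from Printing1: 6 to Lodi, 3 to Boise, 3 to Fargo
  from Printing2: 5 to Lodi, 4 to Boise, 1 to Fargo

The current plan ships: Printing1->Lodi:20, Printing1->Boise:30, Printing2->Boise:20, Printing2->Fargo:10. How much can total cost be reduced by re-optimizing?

40

Current plan cost = 20·6 + 30·3 + 20·4 + 10·1 = 300.
Optimal plan:
  Printing1–Boise: 50 boxes
  Printing2–Lodi: 20 boxes
  Printing2–Fargo: 10 boxes
Optimal cost = 260.
Saving = 300 − 260 = 40.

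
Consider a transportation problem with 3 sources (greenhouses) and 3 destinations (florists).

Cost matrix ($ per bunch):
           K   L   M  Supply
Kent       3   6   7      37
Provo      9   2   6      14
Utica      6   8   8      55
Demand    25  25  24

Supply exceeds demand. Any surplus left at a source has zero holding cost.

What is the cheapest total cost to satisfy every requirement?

360

An optimal shipping plan:
  Kent→K: 25 × $3 = $75
  Kent→L: 11 × $6 = $66
  Kent→M: 1 × $7 = $7
  Provo→L: 14 × $2 = $28
  Utica→M: 23 × $8 = $184
Total = 75 + 66 + 7 + 28 + 184 = $360.
(Supply check: Kent ships 37; Provo ships 14; Utica ships 23.)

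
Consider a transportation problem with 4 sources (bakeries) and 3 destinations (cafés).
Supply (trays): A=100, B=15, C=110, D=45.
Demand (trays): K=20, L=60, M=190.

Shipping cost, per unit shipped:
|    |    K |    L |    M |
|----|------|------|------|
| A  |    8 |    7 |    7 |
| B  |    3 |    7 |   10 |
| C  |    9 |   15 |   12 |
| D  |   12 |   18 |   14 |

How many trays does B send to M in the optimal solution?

Solving gives:
  A–L: 60 trays
  A–M: 40 trays
  B–K: 15 trays
  C–K: 5 trays
  C–M: 105 trays
  D–M: 45 trays
Total cost = 2680.
The route B→M is not used.

0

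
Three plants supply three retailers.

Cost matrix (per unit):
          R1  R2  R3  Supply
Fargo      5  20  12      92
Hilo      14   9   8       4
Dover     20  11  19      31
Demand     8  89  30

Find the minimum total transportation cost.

Optimal allocation:
  Fargo→R1: 8 × 5 = 40
  Fargo→R2: 54 × 20 = 1080
  Fargo→R3: 30 × 12 = 360
  Hilo→R2: 4 × 9 = 36
  Dover→R2: 31 × 11 = 341
Total = 40 + 1080 + 360 + 36 + 341 = 1857.
(Supply check: Fargo ships 92; Hilo ships 4; Dover ships 31.)

1857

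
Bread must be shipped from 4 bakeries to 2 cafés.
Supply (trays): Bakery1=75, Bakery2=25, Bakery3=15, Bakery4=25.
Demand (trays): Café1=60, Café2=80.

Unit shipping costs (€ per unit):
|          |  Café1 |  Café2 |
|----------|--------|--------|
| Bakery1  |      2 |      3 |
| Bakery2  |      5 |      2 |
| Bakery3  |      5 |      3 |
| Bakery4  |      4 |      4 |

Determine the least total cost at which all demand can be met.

360

An optimal shipping plan:
  Bakery1–Café1: 60 × €2 = €120
  Bakery1–Café2: 15 × €3 = €45
  Bakery2–Café2: 25 × €2 = €50
  Bakery3–Café2: 15 × €3 = €45
  Bakery4–Café2: 25 × €4 = €100
Total = 120 + 45 + 50 + 45 + 100 = €360.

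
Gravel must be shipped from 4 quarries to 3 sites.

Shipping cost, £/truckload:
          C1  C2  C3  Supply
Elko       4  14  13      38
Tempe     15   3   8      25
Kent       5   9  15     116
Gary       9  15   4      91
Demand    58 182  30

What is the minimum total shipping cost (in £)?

2186

A cheapest plan:
  Elko to C1: 38 × £4 = £152
  Tempe to C2: 25 × £3 = £75
  Kent to C2: 116 × £9 = £1044
  Gary to C1: 20 × £9 = £180
  Gary to C2: 41 × £15 = £615
  Gary to C3: 30 × £4 = £120
Total = 152 + 75 + 1044 + 180 + 615 + 120 = £2186.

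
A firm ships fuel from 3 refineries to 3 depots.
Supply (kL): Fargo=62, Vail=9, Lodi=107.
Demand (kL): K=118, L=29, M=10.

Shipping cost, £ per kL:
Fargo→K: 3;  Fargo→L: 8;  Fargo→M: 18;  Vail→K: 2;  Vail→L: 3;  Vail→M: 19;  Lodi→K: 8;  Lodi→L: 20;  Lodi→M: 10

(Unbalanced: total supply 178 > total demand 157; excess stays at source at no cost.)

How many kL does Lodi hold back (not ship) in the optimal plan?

Minimum-cost shipments:
  Fargo->K: 42 kL
  Fargo->L: 20 kL
  Vail->L: 9 kL
  Lodi->K: 76 kL
  Lodi->M: 10 kL
Total cost = £1021.
Lodi ships 86 of its 107, leaving 21.

21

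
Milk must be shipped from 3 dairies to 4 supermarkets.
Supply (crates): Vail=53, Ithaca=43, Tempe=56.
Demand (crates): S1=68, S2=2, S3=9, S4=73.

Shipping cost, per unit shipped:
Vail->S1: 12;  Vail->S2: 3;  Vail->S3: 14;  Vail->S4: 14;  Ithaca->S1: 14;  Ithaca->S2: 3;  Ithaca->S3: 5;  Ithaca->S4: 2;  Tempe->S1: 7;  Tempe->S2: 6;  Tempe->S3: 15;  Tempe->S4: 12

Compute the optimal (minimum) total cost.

1174

An optimal shipping plan:
  Vail→S1: 12 × 12 = 144
  Vail→S2: 2 × 3 = 6
  Vail→S3: 9 × 14 = 126
  Vail→S4: 30 × 14 = 420
  Ithaca→S4: 43 × 2 = 86
  Tempe→S1: 56 × 7 = 392
Total = 144 + 6 + 126 + 420 + 86 + 392 = 1174.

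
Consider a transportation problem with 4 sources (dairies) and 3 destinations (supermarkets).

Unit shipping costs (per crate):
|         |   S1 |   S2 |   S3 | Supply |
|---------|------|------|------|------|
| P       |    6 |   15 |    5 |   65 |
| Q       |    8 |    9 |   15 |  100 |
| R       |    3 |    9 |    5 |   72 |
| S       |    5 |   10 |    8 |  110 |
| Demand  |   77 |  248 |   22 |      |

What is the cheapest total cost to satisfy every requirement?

2812

One minimum-cost allocation:
  P to S1: 43 × 6 = 258
  P to S3: 22 × 5 = 110
  Q to S2: 100 × 9 = 900
  R to S1: 34 × 3 = 102
  R to S2: 38 × 9 = 342
  S to S2: 110 × 10 = 1100
Total = 258 + 110 + 900 + 102 + 342 + 1100 = 2812.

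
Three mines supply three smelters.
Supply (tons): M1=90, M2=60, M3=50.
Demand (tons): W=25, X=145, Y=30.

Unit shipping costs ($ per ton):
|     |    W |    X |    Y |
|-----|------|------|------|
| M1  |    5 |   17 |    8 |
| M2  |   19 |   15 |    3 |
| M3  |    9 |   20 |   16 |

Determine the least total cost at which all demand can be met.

2770

One minimum-cost allocation:
  M1 to W: 25 × $5 = $125
  M1 to X: 65 × $17 = $1105
  M2 to X: 30 × $15 = $450
  M2 to Y: 30 × $3 = $90
  M3 to X: 50 × $20 = $1000
Total = 125 + 1105 + 450 + 90 + 1000 = $2770.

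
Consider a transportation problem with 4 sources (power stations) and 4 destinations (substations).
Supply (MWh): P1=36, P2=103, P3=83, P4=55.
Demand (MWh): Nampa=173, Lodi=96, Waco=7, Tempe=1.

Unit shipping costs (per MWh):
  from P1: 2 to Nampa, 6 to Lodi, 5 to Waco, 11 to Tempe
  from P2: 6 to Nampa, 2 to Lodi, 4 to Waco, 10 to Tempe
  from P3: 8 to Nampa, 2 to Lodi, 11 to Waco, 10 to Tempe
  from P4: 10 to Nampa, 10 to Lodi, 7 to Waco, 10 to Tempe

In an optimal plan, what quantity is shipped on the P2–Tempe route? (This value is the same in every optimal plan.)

0

Optimal shipments:
  P1 to Nampa: 36 × 2 = 72
  P2 to Nampa: 90 × 6 = 540
  P2 to Lodi: 13 × 2 = 26
  P3 to Lodi: 83 × 2 = 166
  P4 to Nampa: 47 × 10 = 470
  P4 to Waco: 7 × 7 = 49
  P4 to Tempe: 1 × 10 = 10
Total cost = 1333.
The route P2→Tempe is not used.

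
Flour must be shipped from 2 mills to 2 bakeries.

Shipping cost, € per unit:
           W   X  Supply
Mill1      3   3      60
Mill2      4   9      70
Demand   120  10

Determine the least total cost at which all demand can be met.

One minimum-cost allocation:
  Mill1->W: 50 × €3 = €150
  Mill1->X: 10 × €3 = €30
  Mill2->W: 70 × €4 = €280
Total = 150 + 30 + 280 = €460.
(Supply check: Mill1 ships 60; Mill2 ships 70.)

460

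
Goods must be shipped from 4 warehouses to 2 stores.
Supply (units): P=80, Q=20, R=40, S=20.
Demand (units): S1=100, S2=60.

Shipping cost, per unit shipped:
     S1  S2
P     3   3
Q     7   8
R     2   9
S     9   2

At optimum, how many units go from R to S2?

0

The minimum-cost plan:
  P→S1: 40 units
  P→S2: 40 units
  Q→S1: 20 units
  R→S1: 40 units
  S→S2: 20 units
Total cost = 500.
The route R→S2 is not used.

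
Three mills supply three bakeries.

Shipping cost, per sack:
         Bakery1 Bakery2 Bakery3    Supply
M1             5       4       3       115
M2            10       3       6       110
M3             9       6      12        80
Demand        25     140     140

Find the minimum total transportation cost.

1305

An optimal shipping plan:
  M1 to Bakery3: 115 × 3 = 345
  M2 to Bakery2: 85 × 3 = 255
  M2 to Bakery3: 25 × 6 = 150
  M3 to Bakery1: 25 × 9 = 225
  M3 to Bakery2: 55 × 6 = 330
Total = 345 + 255 + 150 + 225 + 330 = 1305.
(Supply check: M1 ships 115; M2 ships 110; M3 ships 80.)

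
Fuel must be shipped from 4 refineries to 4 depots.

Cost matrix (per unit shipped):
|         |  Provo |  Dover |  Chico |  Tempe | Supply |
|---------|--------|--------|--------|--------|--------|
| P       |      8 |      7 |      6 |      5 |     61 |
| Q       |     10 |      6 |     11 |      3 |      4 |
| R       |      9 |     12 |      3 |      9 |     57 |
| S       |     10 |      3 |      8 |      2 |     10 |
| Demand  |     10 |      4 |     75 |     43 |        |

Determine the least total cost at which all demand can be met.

A cheapest plan:
  P→Provo: 10 × 8 = 80
  P→Chico: 18 × 6 = 108
  P→Tempe: 33 × 5 = 165
  Q→Tempe: 4 × 3 = 12
  R→Chico: 57 × 3 = 171
  S→Dover: 4 × 3 = 12
  S→Tempe: 6 × 2 = 12
Total = 80 + 108 + 165 + 12 + 171 + 12 + 12 = 560.

560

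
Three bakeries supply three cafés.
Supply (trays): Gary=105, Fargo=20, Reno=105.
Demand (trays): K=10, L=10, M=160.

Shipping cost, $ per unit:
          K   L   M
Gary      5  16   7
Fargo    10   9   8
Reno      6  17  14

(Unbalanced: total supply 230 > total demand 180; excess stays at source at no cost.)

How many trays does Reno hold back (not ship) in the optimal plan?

An optimal plan:
  Gary–M: 105 × $7 = $735
  Fargo–L: 10 × $9 = $90
  Fargo–M: 10 × $8 = $80
  Reno–K: 10 × $6 = $60
  Reno–M: 45 × $14 = $630
Total cost = $1595.
Reno ships 55 of its 105, leaving 50.

50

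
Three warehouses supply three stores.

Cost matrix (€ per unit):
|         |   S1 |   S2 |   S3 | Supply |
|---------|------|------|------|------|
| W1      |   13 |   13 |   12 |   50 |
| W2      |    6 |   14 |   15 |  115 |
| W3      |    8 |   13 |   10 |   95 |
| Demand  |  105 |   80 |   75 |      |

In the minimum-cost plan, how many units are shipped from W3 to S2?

The minimum-cost plan:
  W1–S2: 50 units
  W2–S1: 105 units
  W2–S2: 10 units
  W3–S2: 20 units
  W3–S3: 75 units
Total cost = €2430.
So W3→S2 carries 20 units.

20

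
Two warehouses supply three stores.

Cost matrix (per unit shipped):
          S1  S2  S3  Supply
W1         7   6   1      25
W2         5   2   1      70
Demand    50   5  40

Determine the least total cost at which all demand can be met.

Optimal allocation:
  W1→S3: 25 × 1 = 25
  W2→S1: 50 × 5 = 250
  W2→S2: 5 × 2 = 10
  W2→S3: 15 × 1 = 15
Total = 25 + 250 + 10 + 15 = 300.

300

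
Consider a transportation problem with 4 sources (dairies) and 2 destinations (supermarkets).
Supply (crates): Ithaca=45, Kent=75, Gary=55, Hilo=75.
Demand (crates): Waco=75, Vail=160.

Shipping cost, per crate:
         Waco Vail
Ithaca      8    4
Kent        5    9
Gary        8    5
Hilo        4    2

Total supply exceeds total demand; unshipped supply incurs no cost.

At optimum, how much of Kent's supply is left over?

0

Minimum-cost shipments:
  Ithaca–Vail: 45 × 4 = 180
  Kent–Waco: 75 × 5 = 375
  Gary–Vail: 40 × 5 = 200
  Hilo–Vail: 75 × 2 = 150
Total cost = 905.
Kent ships 75 of its 75, leaving 0.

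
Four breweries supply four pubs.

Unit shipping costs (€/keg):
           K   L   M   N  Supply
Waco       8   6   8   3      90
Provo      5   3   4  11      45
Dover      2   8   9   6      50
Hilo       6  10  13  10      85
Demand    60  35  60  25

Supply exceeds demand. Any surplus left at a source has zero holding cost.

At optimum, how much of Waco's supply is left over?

15

An optimal plan:
  Waco to L: 35 × €6 = €210
  Waco to M: 15 × €8 = €120
  Waco to N: 25 × €3 = €75
  Provo to M: 45 × €4 = €180
  Dover to K: 50 × €2 = €100
  Hilo to K: 10 × €6 = €60
Total cost = €745.
Waco ships 75 of its 90, leaving 15.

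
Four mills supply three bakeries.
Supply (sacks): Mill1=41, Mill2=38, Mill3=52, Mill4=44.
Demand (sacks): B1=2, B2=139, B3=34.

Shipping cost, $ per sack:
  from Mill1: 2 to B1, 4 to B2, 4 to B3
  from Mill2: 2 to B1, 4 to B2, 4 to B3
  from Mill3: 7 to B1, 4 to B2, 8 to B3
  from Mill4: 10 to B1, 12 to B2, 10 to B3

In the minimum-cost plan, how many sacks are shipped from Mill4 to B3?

Solving gives:
  Mill1 to B2: 41 × $4 = $164
  Mill2 to B1: 2 × $2 = $4
  Mill2 to B2: 36 × $4 = $144
  Mill3 to B2: 52 × $4 = $208
  Mill4 to B2: 10 × $12 = $120
  Mill4 to B3: 34 × $10 = $340
Total cost = $980.
So Mill4→B3 carries 34 sacks.

34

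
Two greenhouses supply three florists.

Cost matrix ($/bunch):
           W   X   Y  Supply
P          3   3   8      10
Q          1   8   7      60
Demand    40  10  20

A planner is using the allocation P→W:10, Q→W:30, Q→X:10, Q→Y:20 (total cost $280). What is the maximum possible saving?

Current plan cost = 10·3 + 30·1 + 10·8 + 20·7 = $280.
Optimal plan:
  P->X: 10 × $3 = $30
  Q->W: 40 × $1 = $40
  Q->Y: 20 × $7 = $140
Optimal cost = $210.
Saving = 280 − 210 = $70.

70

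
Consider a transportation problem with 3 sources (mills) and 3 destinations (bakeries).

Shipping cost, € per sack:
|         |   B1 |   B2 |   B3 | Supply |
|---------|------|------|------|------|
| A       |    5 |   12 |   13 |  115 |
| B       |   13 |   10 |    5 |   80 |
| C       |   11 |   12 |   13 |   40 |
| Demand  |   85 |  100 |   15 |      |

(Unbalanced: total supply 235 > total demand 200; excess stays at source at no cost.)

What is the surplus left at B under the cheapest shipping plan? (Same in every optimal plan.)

Minimum-cost shipments:
  A→B1: 85 × €5 = €425
  A→B2: 30 × €12 = €360
  B→B2: 65 × €10 = €650
  B→B3: 15 × €5 = €75
  C→B2: 5 × €12 = €60
Total cost = €1570.
B ships 80 of its 80, leaving 0.

0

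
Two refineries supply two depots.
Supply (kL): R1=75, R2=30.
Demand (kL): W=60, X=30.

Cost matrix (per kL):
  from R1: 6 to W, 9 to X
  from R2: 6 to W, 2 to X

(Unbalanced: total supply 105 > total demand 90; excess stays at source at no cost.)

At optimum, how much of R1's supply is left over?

15

Minimum-cost shipments:
  R1–W: 60 kL
  R2–X: 30 kL
Total cost = 420.
R1 ships 60 of its 75, leaving 15.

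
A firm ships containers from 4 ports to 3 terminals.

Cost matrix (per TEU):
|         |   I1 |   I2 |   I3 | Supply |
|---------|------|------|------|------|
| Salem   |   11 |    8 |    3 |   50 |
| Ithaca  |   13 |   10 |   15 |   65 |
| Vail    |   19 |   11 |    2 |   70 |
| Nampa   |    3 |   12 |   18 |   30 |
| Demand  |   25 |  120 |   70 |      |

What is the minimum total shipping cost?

1325

One minimum-cost allocation:
  Salem->I2: 50 × 8 = 400
  Ithaca->I2: 65 × 10 = 650
  Vail->I3: 70 × 2 = 140
  Nampa->I1: 25 × 3 = 75
  Nampa->I2: 5 × 12 = 60
Total = 400 + 650 + 140 + 75 + 60 = 1325.
(Supply check: Salem ships 50; Ithaca ships 65; Vail ships 70; Nampa ships 30.)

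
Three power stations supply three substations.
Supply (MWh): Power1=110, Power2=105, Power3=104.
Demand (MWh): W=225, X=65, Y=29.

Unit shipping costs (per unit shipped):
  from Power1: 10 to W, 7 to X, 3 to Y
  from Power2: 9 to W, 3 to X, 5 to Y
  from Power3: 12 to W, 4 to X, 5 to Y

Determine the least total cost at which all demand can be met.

Optimal allocation:
  Power1→W: 81 × 10 = 810
  Power1→Y: 29 × 3 = 87
  Power2→W: 105 × 9 = 945
  Power3→W: 39 × 12 = 468
  Power3→X: 65 × 4 = 260
Total = 810 + 87 + 945 + 468 + 260 = 2570.

2570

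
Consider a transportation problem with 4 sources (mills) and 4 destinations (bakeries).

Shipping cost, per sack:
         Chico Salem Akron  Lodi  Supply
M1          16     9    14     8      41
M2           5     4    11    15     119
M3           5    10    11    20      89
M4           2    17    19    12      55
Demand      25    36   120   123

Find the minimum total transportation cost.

One minimum-cost allocation:
  M1–Lodi: 41 × 8 = 328
  M2–Salem: 36 × 4 = 144
  M2–Akron: 31 × 11 = 341
  M2–Lodi: 52 × 15 = 780
  M3–Akron: 89 × 11 = 979
  M4–Chico: 25 × 2 = 50
  M4–Lodi: 30 × 12 = 360
Total = 328 + 144 + 341 + 780 + 979 + 50 + 360 = 2982.
(Supply check: M1 ships 41; M2 ships 119; M3 ships 89; M4 ships 55.)

2982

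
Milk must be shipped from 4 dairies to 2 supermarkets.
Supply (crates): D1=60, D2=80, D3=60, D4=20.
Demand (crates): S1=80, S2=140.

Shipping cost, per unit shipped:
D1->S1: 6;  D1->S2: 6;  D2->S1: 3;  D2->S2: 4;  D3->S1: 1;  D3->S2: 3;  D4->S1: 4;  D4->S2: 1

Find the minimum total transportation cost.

740

An optimal shipping plan:
  D1->S2: 60 × 6 = 360
  D2->S1: 20 × 3 = 60
  D2->S2: 60 × 4 = 240
  D3->S1: 60 × 1 = 60
  D4->S2: 20 × 1 = 20
Total = 360 + 60 + 240 + 60 + 20 = 740.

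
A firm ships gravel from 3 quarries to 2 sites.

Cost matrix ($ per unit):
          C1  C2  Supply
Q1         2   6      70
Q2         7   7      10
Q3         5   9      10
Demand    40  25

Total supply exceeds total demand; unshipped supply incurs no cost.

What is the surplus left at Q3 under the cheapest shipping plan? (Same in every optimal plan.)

Minimum-cost shipments:
  Q1–C1: 40 × $2 = $80
  Q1–C2: 25 × $6 = $150
Total cost = $230.
Q3 ships 0 of its 10, leaving 10.

10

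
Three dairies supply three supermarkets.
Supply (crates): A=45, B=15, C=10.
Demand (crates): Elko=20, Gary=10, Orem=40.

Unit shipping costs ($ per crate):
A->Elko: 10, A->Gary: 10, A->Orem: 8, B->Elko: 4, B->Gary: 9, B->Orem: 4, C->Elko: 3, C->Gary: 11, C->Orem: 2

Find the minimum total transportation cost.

One minimum-cost allocation:
  A->Gary: 10 × $10 = $100
  A->Orem: 35 × $8 = $280
  B->Elko: 15 × $4 = $60
  C->Elko: 5 × $3 = $15
  C->Orem: 5 × $2 = $10
Total = 100 + 280 + 60 + 15 + 10 = $465.

465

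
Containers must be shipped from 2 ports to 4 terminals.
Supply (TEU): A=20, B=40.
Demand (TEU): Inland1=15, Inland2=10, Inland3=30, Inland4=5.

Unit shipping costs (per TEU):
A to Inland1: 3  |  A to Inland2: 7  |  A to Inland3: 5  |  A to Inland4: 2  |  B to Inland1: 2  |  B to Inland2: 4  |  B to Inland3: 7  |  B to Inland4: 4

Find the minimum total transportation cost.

260

An optimal shipping plan:
  A to Inland3: 15 TEU
  A to Inland4: 5 TEU
  B to Inland1: 15 TEU
  B to Inland2: 10 TEU
  B to Inland3: 15 TEU
Total cost = 260.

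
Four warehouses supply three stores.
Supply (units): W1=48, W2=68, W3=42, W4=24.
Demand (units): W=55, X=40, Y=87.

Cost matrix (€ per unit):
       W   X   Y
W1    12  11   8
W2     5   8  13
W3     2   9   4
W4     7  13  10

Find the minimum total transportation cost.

A cheapest plan:
  W1→Y: 48 × €8 = €384
  W2→W: 28 × €5 = €140
  W2→X: 40 × €8 = €320
  W3→W: 3 × €2 = €6
  W3→Y: 39 × €4 = €156
  W4→W: 24 × €7 = €168
Total = 384 + 140 + 320 + 6 + 156 + 168 = €1174.
(Supply check: W1 ships 48; W2 ships 68; W3 ships 42; W4 ships 24.)

1174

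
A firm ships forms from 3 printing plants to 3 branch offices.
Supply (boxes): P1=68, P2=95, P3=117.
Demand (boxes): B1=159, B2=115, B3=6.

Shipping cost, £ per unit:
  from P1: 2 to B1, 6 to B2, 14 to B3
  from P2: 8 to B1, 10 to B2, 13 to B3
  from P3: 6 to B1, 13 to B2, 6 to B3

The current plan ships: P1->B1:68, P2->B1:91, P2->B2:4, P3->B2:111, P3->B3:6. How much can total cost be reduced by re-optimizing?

Current plan cost = 68·2 + 91·8 + 4·10 + 111·13 + 6·6 = £2383.
Optimal plan:
  P1→B1: 48 boxes
  P1→B2: 20 boxes
  P2→B2: 95 boxes
  P3→B1: 111 boxes
  P3→B3: 6 boxes
Optimal cost = £1868.
Saving = 2383 − 1868 = £515.

515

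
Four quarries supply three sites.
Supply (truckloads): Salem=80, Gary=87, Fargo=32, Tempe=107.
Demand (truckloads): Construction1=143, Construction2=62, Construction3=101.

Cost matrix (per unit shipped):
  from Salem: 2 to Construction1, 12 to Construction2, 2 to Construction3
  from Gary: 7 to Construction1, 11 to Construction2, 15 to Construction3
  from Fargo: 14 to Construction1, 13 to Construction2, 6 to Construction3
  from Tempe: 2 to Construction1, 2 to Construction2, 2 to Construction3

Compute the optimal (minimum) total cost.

An optimal shipping plan:
  Salem to Construction1: 11 truckloads
  Salem to Construction3: 69 truckloads
  Gary to Construction1: 87 truckloads
  Fargo to Construction3: 32 truckloads
  Tempe to Construction1: 45 truckloads
  Tempe to Construction2: 62 truckloads
Total cost = 1175.
(Supply check: Salem ships 80; Gary ships 87; Fargo ships 32; Tempe ships 107.)

1175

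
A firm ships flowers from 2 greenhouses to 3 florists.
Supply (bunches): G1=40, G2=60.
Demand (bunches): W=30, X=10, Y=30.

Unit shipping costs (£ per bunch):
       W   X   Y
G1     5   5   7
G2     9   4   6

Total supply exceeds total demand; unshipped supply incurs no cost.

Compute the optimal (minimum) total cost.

370

One minimum-cost allocation:
  G1–W: 30 × £5 = £150
  G2–X: 10 × £4 = £40
  G2–Y: 30 × £6 = £180
Total = 150 + 40 + 180 = £370.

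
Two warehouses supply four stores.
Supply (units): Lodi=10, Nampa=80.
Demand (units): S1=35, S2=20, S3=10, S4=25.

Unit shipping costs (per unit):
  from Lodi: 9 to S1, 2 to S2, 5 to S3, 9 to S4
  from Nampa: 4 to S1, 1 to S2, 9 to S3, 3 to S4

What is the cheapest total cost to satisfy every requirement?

A cheapest plan:
  Lodi→S3: 10 × 5 = 50
  Nampa→S1: 35 × 4 = 140
  Nampa→S2: 20 × 1 = 20
  Nampa→S4: 25 × 3 = 75
Total = 50 + 140 + 20 + 75 = 285.

285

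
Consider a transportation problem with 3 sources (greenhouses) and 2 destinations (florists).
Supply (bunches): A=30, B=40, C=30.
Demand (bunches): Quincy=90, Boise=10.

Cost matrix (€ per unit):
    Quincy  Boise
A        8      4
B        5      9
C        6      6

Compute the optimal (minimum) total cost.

580

One minimum-cost allocation:
  A→Quincy: 20 × €8 = €160
  A→Boise: 10 × €4 = €40
  B→Quincy: 40 × €5 = €200
  C→Quincy: 30 × €6 = €180
Total = 160 + 40 + 200 + 180 = €580.
(Supply check: A ships 30; B ships 40; C ships 30.)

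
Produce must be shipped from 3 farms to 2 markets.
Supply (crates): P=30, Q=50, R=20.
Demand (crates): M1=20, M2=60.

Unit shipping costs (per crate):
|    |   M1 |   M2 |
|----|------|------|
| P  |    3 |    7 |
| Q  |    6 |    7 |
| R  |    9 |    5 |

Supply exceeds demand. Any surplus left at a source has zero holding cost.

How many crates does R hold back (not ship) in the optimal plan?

An optimal plan:
  P to M1: 20 × 3 = 60
  P to M2: 10 × 7 = 70
  Q to M2: 30 × 7 = 210
  R to M2: 20 × 5 = 100
Total cost = 440.
R ships 20 of its 20, leaving 0.

0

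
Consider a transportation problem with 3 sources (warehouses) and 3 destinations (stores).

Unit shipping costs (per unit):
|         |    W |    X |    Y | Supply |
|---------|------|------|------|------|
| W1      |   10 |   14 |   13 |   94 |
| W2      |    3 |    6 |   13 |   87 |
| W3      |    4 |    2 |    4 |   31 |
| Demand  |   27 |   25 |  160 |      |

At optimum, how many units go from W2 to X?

25

The minimum-cost plan:
  W1→Y: 94 × 13 = 1222
  W2→W: 27 × 3 = 81
  W2→X: 25 × 6 = 150
  W2→Y: 35 × 13 = 455
  W3→Y: 31 × 4 = 124
Total cost = 2032.
So W2→X carries 25 units.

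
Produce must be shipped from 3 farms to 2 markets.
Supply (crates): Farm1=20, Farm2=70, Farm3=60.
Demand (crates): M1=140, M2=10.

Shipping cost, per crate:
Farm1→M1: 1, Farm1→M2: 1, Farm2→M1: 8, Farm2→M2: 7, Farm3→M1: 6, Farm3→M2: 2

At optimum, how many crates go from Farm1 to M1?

20

Solving gives:
  Farm1–M1: 20 × 1 = 20
  Farm2–M1: 70 × 8 = 560
  Farm3–M1: 50 × 6 = 300
  Farm3–M2: 10 × 2 = 20
Total cost = 900.
So Farm1→M1 carries 20 crates.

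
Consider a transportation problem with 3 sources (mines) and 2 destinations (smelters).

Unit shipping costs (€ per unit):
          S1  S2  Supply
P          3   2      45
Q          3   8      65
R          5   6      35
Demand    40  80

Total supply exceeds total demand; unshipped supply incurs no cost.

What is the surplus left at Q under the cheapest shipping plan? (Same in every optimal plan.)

25

An optimal plan:
  P–S2: 45 tons
  Q–S1: 40 tons
  R–S2: 35 tons
Total cost = €420.
Q ships 40 of its 65, leaving 25.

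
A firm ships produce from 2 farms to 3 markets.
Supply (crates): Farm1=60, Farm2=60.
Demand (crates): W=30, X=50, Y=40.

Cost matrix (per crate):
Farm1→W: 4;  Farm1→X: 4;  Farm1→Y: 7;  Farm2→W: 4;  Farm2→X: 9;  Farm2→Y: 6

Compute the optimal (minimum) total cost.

560

An optimal shipping plan:
  Farm1 to W: 10 × 4 = 40
  Farm1 to X: 50 × 4 = 200
  Farm2 to W: 20 × 4 = 80
  Farm2 to Y: 40 × 6 = 240
Total = 40 + 200 + 80 + 240 = 560.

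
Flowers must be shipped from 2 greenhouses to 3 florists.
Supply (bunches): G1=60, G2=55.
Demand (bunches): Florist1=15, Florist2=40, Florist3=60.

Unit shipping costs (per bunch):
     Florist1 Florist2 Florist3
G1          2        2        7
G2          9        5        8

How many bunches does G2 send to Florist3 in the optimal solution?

Solving gives:
  G1→Florist1: 15 bunches
  G1→Florist2: 40 bunches
  G1→Florist3: 5 bunches
  G2→Florist3: 55 bunches
Total cost = 585.
So G2→Florist3 carries 55 bunches.

55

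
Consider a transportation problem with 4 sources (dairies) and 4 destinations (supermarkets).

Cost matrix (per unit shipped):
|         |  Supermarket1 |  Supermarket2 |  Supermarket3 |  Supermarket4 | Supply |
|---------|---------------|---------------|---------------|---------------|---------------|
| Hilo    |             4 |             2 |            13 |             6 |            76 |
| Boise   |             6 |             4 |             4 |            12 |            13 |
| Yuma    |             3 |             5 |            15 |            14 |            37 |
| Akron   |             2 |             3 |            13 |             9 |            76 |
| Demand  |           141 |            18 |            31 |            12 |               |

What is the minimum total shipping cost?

769

A cheapest plan:
  Hilo->Supermarket1: 28 crates
  Hilo->Supermarket2: 18 crates
  Hilo->Supermarket3: 18 crates
  Hilo->Supermarket4: 12 crates
  Boise->Supermarket3: 13 crates
  Yuma->Supermarket1: 37 crates
  Akron->Supermarket1: 76 crates
Total cost = 769.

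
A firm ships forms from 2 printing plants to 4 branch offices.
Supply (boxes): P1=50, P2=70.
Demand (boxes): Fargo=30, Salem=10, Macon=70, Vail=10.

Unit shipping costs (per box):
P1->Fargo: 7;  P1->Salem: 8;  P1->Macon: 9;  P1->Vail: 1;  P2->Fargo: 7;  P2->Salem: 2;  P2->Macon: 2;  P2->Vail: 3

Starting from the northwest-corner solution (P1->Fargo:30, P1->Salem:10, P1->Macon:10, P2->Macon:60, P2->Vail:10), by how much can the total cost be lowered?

Current plan cost = 30·7 + 10·8 + 10·9 + 60·2 + 10·3 = 530.
Optimal plan:
  P1 to Fargo: 30 × 7 = 210
  P1 to Salem: 10 × 8 = 80
  P1 to Vail: 10 × 1 = 10
  P2 to Macon: 70 × 2 = 140
Optimal cost = 440.
Saving = 530 − 440 = 90.

90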